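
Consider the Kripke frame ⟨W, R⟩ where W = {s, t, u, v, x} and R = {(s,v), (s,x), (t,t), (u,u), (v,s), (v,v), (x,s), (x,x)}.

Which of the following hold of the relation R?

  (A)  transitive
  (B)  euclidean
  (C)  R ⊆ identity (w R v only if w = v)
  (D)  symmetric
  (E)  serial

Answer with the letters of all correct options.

(A) not transitive: s R v and v R s but not s R s.
(B) not euclidean: s R v and s R x but not v R x.
(C) not ⊆ identity: s R v with s ≠ v.
(D) symmetric: every R-edge is matched by its reverse.
(E) serial: every world has an R-successor.

D, E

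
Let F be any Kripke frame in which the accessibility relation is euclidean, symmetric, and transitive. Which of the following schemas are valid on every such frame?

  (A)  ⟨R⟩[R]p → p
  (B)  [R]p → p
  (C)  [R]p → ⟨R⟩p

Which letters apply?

(A) ⟨R⟩[R]p → p is the dual of axiom B, which corresponds to symmetry. Every such R is symmetric — valid.
(B) [R]p → p is axiom T; it is valid on a frame exactly when R is reflexive. Such an R need not be reflexive, so not valid.
(C) [R]p → ⟨R⟩p is axiom D, which corresponds to seriality. Such an R need not be serial — not valid.

A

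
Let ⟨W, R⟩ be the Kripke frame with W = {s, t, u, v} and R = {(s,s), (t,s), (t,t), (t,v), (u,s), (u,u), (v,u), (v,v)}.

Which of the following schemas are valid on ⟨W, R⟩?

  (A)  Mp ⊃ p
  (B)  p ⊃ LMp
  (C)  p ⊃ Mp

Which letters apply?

R is reflexive: each world relates to itself.
R is not symmetric: t R s but not s R t.
R is not a subset of the identity: t R s with t ≠ s.
(A) Mp ⊃ p is valid only on frames where every R-edge is a self-loop. Here R ⊄ identity — not valid.
(B) p ⊃ LMp (axiom B) characterises the symmetric frames. R is not symmetric — not valid.
(C) the dual of axiom T: valid iff R is reflexive. R is reflexive — valid.

C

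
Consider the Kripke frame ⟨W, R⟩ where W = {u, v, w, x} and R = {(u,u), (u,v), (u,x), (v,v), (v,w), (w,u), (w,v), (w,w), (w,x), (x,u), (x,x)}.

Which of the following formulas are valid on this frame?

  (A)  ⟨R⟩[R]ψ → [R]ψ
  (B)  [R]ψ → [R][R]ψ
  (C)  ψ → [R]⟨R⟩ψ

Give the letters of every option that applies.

R is not symmetric: u R v but not v R u.
R is not transitive: u R v and v R w but not u R w.
R is not euclidean: u R v and u R u but not v R u.
(A) ⟨R⟩[R]ψ → [R]ψ (the dual of axiom 5) characterises the euclidean frames. R is not euclidean — not valid.
(B) [R]ψ → [R][R]ψ is axiom 4, which corresponds to transitivity. R is not transitive — not valid.
(C) ψ → [R]⟨R⟩ψ is axiom B, which corresponds to symmetry. R is not symmetric — not valid.

none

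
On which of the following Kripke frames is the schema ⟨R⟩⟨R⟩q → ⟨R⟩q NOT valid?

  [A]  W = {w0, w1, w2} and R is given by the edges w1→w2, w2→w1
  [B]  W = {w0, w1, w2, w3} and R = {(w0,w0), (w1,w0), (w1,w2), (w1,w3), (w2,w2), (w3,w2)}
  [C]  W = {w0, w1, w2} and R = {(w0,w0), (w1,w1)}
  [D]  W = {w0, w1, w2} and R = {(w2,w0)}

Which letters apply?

The schema ⟨R⟩⟨R⟩q → ⟨R⟩q is the dual of axiom 4; it is valid on a frame iff R is transitive.
(A) R is not transitive (w1 R w2 and w2 R w1 but not w1 R w1), so the schema fails here.
(B) R is transitive (R is closed under composition), so the schema is valid here.
(C) R is transitive (R is closed under composition), so the schema is valid here.
(D) R is transitive (R is closed under composition), so the schema is valid here.

A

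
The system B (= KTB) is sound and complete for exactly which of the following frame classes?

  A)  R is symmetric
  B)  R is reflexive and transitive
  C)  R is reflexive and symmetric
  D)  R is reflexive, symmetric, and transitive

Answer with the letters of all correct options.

(A) this class determines KB, not B (= KTB).
(B) this class determines S4, not B (= KTB).
(C) B (= KTB) is sound and complete for exactly this class.
(D) this class determines S5, not B (= KTB).

C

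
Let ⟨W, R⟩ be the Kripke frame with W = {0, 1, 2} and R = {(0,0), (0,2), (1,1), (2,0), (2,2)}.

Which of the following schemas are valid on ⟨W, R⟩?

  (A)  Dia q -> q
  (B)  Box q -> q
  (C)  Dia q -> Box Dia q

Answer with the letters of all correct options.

R is reflexive: each world relates to itself.
R is euclidean: any two R-successors of the same world are R-related.
R is not a subset of the identity: 0 R 2 with 0 ≠ 2.
(A) Dia q -> q (the converse of T) corresponds to R being a subset of the identity. Here R ⊄ identity, so not valid.
(B) Box q -> q is axiom T; it is valid on a frame exactly when R is reflexive. R is reflexive, so valid.
(C) Dia q -> Box Dia q is axiom 5, which corresponds to the euclidean property. R is euclidean — valid.

B, C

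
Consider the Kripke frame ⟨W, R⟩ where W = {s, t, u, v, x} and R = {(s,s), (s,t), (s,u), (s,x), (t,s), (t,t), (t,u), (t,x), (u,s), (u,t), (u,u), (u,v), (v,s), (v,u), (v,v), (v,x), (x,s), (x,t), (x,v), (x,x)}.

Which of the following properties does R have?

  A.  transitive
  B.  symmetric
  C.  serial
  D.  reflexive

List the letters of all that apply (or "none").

(A) not transitive: s R u and u R v but not s R v.
(B) not symmetric: v R s but not s R v.
(C) serial: every world has an R-successor.
(D) reflexive: each world relates to itself.

C, D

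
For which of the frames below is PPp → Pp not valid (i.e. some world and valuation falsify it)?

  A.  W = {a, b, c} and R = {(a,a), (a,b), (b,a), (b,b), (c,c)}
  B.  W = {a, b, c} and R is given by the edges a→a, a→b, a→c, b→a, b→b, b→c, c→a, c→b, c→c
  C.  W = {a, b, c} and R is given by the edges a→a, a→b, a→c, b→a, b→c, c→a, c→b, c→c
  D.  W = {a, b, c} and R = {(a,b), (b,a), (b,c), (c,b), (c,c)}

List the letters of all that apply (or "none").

C, D

The schema PPp → Pp is the dual of axiom 4; it is valid on a frame iff R is transitive.
(A) R is transitive (R is closed under composition), so the schema is valid here.
(B) R is transitive (R is closed under composition), so the schema is valid here.
(C) R is not transitive (b R a and a R b but not b R b), so the schema fails here.
(D) R is not transitive (a R b and b R a but not a R a), so the schema fails here.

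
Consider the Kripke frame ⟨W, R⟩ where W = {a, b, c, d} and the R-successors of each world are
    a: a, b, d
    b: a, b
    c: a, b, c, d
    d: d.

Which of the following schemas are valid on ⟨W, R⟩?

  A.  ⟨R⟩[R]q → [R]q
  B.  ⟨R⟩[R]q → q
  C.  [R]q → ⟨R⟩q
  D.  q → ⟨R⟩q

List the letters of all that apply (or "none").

C, D

R is reflexive: each world relates to itself.
R is not symmetric: a R d but not d R a.
R is not euclidean: a R b and a R d but not b R d.
R is serial: every world has an R-successor.
(A) ⟨R⟩[R]q → [R]q is the dual of axiom 5, which corresponds to the euclidean property. R is not euclidean — not valid.
(B) ⟨R⟩[R]q → q (the dual of axiom B) characterises the symmetric frames. R is not symmetric — not valid.
(C) [R]q → ⟨R⟩q is axiom D, which corresponds to seriality. R is serial — valid.
(D) q → ⟨R⟩q is the dual of axiom T; it is valid on a frame exactly when R is reflexive. R is reflexive, so valid.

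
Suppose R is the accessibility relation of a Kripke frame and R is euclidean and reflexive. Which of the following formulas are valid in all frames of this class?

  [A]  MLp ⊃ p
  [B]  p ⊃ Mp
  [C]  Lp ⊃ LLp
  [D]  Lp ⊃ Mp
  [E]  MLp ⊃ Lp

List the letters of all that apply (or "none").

A, B, C, D, E

A reflexive euclidean relation is also symmetric (from wRw and wRv the euclidean condition gives vRw) and hence transitive; it is an equivalence relation.
(A) the dual of axiom B: valid iff R is symmetric. Every such R is symmetric — valid.
(B) p ⊃ Mp is the dual of axiom T; it is valid on a frame exactly when R is reflexive. Every such R is reflexive, so valid.
(C) Lp ⊃ LLp (axiom 4) characterises the transitive frames. Every such R is transitive — valid.
(D) Lp ⊃ Mp is axiom D, which corresponds to seriality. Every such R is serial — valid.
(E) MLp ⊃ Lp (the dual of axiom 5) characterises the euclidean frames. Every such R is euclidean — valid.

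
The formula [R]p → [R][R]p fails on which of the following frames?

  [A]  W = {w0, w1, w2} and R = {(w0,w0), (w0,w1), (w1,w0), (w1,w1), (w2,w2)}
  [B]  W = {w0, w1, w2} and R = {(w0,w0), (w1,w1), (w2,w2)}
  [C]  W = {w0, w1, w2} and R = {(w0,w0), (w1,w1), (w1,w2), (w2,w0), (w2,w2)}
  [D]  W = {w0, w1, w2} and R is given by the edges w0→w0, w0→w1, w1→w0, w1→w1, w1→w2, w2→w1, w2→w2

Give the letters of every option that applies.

C, D

The schema [R]p → [R][R]p is axiom 4; it is valid on a frame iff R is transitive.
(A) R is transitive (R is closed under composition), so the schema is valid here.
(B) R is transitive (R is closed under composition), so the schema is valid here.
(C) R is not transitive (w1 R w2 and w2 R w0 but not w1 R w0), so the schema fails here.
(D) R is not transitive (w0 R w1 and w1 R w2 but not w0 R w2), so the schema fails here.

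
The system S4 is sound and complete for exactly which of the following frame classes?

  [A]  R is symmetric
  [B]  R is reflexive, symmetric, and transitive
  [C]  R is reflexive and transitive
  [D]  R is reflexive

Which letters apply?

C

(A) this class determines KB, not S4.
(B) this class determines S5, not S4.
(C) S4 is sound and complete for exactly this class.
(D) this class determines T (= KT), not S4.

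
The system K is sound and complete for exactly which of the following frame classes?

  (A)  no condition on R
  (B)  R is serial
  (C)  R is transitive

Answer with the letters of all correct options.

(A) K is sound and complete for exactly this class.
(B) this class determines D, not K.
(C) this class determines K4, not K.

A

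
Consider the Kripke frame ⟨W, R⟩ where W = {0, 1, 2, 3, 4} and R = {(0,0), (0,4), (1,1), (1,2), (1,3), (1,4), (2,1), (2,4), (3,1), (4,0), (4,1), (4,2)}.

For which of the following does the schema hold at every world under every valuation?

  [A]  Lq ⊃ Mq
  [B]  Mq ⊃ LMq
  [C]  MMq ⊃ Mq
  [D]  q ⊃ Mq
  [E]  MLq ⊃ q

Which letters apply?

R is not reflexive: not 2 R 2.
R is symmetric: every R-edge is matched by its reverse.
R is not transitive: 0 R 4 and 4 R 1 but not 0 R 1.
R is not euclidean: 1 R 2 and 1 R 3 but not 2 R 3.
R is serial: every world has an R-successor.
(A) Lq ⊃ Mq is axiom D, which corresponds to seriality. R is serial — valid.
(B) Mq ⊃ LMq is axiom 5, which corresponds to the euclidean property. R is not euclidean — not valid.
(C) the dual of axiom 4: valid iff R is transitive. R is not transitive — not valid.
(D) q ⊃ Mq is the dual of axiom T; it is valid on a frame exactly when R is reflexive. R is not reflexive, so not valid.
(E) MLq ⊃ q is the dual of axiom B, which corresponds to symmetry. R is symmetric — valid.

A, E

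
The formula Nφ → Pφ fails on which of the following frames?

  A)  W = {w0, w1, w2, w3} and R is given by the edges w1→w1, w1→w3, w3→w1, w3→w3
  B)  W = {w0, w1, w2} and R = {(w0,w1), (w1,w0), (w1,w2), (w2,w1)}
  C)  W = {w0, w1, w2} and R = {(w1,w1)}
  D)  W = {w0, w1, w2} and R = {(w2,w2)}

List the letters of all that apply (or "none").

A, C, D

The schema Nφ → Pφ is axiom D; it is valid on a frame iff R is serial.
(A) R is not serial (w0 has no R-successor), so the schema fails here.
(B) R is serial (every world has an R-successor), so the schema is valid here.
(C) R is not serial (w0 has no R-successor), so the schema fails here.
(D) R is not serial (w0 has no R-successor), so the schema fails here.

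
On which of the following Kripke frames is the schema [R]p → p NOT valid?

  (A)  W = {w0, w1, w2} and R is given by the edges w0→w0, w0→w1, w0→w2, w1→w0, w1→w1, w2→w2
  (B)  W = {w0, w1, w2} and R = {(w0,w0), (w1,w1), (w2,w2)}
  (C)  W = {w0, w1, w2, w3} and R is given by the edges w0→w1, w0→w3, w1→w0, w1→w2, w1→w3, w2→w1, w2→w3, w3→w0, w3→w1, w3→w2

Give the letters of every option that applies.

The schema [R]p → p is axiom T; it is valid on a frame iff R is reflexive.
(A) R is reflexive (each world relates to itself), so the schema is valid here.
(B) R is reflexive (each world relates to itself), so the schema is valid here.
(C) R is not reflexive (not w0 R w0), so the schema fails here.

C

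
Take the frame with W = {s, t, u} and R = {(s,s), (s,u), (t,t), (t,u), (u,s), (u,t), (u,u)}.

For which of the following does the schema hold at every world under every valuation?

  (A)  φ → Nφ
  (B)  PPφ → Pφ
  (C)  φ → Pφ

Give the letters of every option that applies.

R is reflexive: each world relates to itself.
R is not transitive: s R u and u R t but not s R t.
R is not a subset of the identity: s R u with s ≠ u.
(A) φ → Nφ is valid only on frames where every R-edge is a self-loop. Here R ⊄ identity — not valid.
(B) PPφ → Pφ is the dual of axiom 4, which corresponds to transitivity. R is not transitive — not valid.
(C) the dual of axiom T: valid iff R is reflexive. R is reflexive — valid.

C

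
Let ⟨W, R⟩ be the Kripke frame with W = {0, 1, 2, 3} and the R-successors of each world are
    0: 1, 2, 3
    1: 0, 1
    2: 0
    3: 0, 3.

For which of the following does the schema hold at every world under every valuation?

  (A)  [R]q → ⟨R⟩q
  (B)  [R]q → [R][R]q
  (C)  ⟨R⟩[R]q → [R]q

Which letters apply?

A

R is not transitive: 0 R 1 and 1 R 0 but not 0 R 0.
R is not euclidean: 0 R 1 and 0 R 2 but not 1 R 2.
R is serial: every world has an R-successor.
(A) [R]q → ⟨R⟩q is axiom D; it is valid on a frame exactly when R is serial. R is serial, so valid.
(B) [R]q → [R][R]q is axiom 4, which corresponds to transitivity. R is not transitive — not valid.
(C) the dual of axiom 5: valid iff R is euclidean. R is not euclidean — not valid.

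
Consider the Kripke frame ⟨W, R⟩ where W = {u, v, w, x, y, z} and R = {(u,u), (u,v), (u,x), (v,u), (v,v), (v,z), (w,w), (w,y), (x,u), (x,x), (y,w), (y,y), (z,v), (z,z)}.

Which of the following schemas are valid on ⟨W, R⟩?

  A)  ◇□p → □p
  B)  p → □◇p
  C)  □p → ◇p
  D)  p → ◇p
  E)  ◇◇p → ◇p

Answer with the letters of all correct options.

R is reflexive: each world relates to itself.
R is symmetric: every R-edge is matched by its reverse.
R is not transitive: u R v and v R z but not u R z.
R is not euclidean: u R v and u R x but not v R x.
R is serial: every world has an R-successor.
(A) the dual of axiom 5: valid iff R is euclidean. R is not euclidean — not valid.
(B) p → □◇p is axiom B; it is valid on a frame exactly when R is symmetric. R is symmetric, so valid.
(C) □p → ◇p (axiom D) characterises the serial frames. R is serial — valid.
(D) the dual of axiom T: valid iff R is reflexive. R is reflexive — valid.
(E) ◇◇p → ◇p (the dual of axiom 4) characterises the transitive frames. R is not transitive — not valid.

B, C, D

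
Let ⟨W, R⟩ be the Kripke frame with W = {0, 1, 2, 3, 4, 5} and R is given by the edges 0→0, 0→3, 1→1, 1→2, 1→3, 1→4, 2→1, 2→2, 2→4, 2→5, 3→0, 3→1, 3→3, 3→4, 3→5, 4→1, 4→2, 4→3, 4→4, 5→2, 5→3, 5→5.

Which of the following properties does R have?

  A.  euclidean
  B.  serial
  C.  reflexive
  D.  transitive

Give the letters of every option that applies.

B, C

(A) not euclidean: 1 R 2 and 1 R 3 but not 2 R 3.
(B) serial: every world has an R-successor.
(C) reflexive: each world relates to itself.
(D) not transitive: 0 R 3 and 3 R 1 but not 0 R 1.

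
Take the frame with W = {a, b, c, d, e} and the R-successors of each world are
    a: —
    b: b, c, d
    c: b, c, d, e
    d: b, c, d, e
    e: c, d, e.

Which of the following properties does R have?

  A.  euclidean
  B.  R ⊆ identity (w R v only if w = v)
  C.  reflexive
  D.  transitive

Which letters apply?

none

(A) not euclidean: c R b and c R e but not b R e.
(B) not ⊆ identity: b R c with b ≠ c.
(C) not reflexive: not a R a.
(D) not transitive: b R c and c R e but not b R e.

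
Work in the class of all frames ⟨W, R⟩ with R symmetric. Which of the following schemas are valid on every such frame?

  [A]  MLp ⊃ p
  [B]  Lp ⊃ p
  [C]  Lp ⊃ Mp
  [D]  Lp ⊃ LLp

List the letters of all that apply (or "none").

A

(A) MLp ⊃ p is the dual of axiom B, which corresponds to symmetry. Every such R is symmetric — valid.
(B) Lp ⊃ p (axiom T) characterises the reflexive frames. Such an R need not be reflexive — not valid.
(C) Lp ⊃ Mp is axiom D; it is valid on a frame exactly when R is serial. Such an R need not be serial, so not valid.
(D) axiom 4: valid iff R is transitive. Such an R need not be transitive — not valid.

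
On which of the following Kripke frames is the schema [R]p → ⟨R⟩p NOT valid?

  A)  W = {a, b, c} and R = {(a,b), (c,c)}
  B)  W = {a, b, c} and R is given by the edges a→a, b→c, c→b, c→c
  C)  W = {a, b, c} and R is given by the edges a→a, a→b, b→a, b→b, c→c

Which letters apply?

The schema [R]p → ⟨R⟩p is axiom D; it is valid on a frame iff R is serial.
(A) R is not serial (b has no R-successor), so the schema fails here.
(B) R is serial (every world has an R-successor), so the schema is valid here.
(C) R is serial (every world has an R-successor), so the schema is valid here.

A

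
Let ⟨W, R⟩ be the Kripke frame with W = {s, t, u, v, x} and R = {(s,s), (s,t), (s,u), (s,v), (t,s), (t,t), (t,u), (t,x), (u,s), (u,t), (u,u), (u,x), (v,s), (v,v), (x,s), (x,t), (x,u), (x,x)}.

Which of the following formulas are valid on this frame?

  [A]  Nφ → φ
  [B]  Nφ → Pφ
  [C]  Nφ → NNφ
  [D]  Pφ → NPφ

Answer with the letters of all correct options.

R is reflexive: each world relates to itself.
R is not transitive: s R t and t R x but not s R x.
R is not euclidean: s R t and s R v but not t R v.
R is serial: every world has an R-successor.
(A) axiom T: valid iff R is reflexive. R is reflexive — valid.
(B) axiom D: valid iff R is serial. R is serial — valid.
(C) Nφ → NNφ is axiom 4, which corresponds to transitivity. R is not transitive — not valid.
(D) Pφ → NPφ is axiom 5; it is valid on a frame exactly when R is euclidean. R is not euclidean, so not valid.

A, B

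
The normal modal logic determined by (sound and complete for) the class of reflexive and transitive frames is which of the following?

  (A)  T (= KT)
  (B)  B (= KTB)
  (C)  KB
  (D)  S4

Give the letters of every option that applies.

(A) T (= KT) is determined by the class of reflexive frames.
(B) B (= KTB) is determined by the class of reflexive and symmetric frames.
(C) KB is determined by the class of symmetric frames.
(D) S4 is determined by exactly this class.

D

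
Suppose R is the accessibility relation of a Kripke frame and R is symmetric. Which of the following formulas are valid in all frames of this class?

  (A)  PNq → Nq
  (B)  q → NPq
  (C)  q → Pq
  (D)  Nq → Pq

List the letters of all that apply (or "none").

B

(A) PNq → Nq is the dual of axiom 5, which corresponds to the euclidean property. Such an R need not be euclidean — not valid.
(B) q → NPq is axiom B; it is valid on a frame exactly when R is symmetric. Every such R is symmetric, so valid.
(C) q → Pq (the dual of axiom T) characterises the reflexive frames. Such an R need not be reflexive — not valid.
(D) Nq → Pq is axiom D; it is valid on a frame exactly when R is serial. Such an R need not be serial, so not valid.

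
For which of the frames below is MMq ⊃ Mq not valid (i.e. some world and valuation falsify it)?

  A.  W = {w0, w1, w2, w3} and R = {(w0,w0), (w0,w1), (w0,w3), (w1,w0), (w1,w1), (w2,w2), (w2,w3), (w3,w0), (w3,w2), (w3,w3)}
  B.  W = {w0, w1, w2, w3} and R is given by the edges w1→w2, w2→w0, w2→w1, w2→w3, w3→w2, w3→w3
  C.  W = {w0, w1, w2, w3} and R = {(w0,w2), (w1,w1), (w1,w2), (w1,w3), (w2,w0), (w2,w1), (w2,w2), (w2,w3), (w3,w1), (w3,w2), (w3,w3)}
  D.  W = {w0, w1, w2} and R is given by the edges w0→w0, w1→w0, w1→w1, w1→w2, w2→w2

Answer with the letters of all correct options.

A, B, C

The schema MMq ⊃ Mq is the dual of axiom 4; it is valid on a frame iff R is transitive.
(A) R is not transitive (w0 R w3 and w3 R w2 but not w0 R w2), so the schema fails here.
(B) R is not transitive (w1 R w2 and w2 R w0 but not w1 R w0), so the schema fails here.
(C) R is not transitive (w0 R w2 and w2 R w0 but not w0 R w0), so the schema fails here.
(D) R is transitive (R is closed under composition), so the schema is valid here.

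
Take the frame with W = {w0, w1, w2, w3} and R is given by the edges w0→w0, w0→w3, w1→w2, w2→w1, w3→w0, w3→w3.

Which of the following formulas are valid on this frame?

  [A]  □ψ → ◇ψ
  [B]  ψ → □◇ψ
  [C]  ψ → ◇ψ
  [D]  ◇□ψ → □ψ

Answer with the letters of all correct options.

A, B

R is not reflexive: not w1 R w1.
R is symmetric: every R-edge is matched by its reverse.
R is not euclidean: w1 R w2 and w1 R w2 but not w2 R w2.
R is serial: every world has an R-successor.
(A) axiom D: valid iff R is serial. R is serial — valid.
(B) axiom B: valid iff R is symmetric. R is symmetric — valid.
(C) ψ → ◇ψ is the dual of axiom T; it is valid on a frame exactly when R is reflexive. R is not reflexive, so not valid.
(D) ◇□ψ → □ψ (the dual of axiom 5) characterises the euclidean frames. R is not euclidean — not valid.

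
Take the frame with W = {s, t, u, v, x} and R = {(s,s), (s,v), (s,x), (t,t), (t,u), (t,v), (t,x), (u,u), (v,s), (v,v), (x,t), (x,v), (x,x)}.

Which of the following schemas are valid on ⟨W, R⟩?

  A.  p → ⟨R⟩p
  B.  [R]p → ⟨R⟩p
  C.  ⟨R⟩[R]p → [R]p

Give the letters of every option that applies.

A, B

R is reflexive: each world relates to itself.
R is not euclidean: s R v and s R x but not v R x.
R is serial: every world has an R-successor.
(A) p → ⟨R⟩p is the dual of axiom T, which corresponds to reflexivity. R is reflexive — valid.
(B) [R]p → ⟨R⟩p is axiom D, which corresponds to seriality. R is serial — valid.
(C) the dual of axiom 5: valid iff R is euclidean. R is not euclidean — not valid.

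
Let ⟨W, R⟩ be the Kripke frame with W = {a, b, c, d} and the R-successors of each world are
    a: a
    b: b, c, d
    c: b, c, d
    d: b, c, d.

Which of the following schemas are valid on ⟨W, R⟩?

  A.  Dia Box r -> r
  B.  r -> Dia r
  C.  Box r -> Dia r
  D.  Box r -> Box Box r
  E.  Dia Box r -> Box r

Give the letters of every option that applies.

A, B, C, D, E

R is reflexive: each world relates to itself.
R is symmetric: every R-edge is matched by its reverse.
R is transitive: R is closed under composition.
R is euclidean: any two R-successors of the same world are R-related.
R is serial: every world has an R-successor.
(A) Dia Box r -> r (the dual of axiom B) characterises the symmetric frames. R is symmetric — valid.
(B) the dual of axiom T: valid iff R is reflexive. R is reflexive — valid.
(C) Box r -> Dia r (axiom D) characterises the serial frames. R is serial — valid.
(D) Box r -> Box Box r is axiom 4; it is valid on a frame exactly when R is transitive. R is transitive, so valid.
(E) the dual of axiom 5: valid iff R is euclidean. R is euclidean — valid.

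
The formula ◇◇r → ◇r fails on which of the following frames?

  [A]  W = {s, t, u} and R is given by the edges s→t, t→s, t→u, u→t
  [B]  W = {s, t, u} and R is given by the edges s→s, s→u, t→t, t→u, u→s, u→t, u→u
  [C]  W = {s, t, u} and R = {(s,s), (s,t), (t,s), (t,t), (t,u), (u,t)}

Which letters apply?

The schema ◇◇r → ◇r is the dual of axiom 4; it is valid on a frame iff R is transitive.
(A) R is not transitive (s R t and t R s but not s R s), so the schema fails here.
(B) R is not transitive (s R u and u R t but not s R t), so the schema fails here.
(C) R is not transitive (s R t and t R u but not s R u), so the schema fails here.

A, B, C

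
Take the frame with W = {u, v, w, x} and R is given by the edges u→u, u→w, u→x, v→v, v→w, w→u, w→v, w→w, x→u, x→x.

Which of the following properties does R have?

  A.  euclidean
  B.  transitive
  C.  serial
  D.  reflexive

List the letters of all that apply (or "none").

C, D

(A) not euclidean: u R w and u R x but not w R x.
(B) not transitive: u R w and w R v but not u R v.
(C) serial: every world has an R-successor.
(D) reflexive: each world relates to itself.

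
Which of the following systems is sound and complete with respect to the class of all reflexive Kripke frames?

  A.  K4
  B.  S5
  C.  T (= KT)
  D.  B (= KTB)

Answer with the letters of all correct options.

(A) K4 is determined by the class of transitive frames.
(B) S5 is determined by the class of reflexive, symmetric, and transitive frames.
(C) T (= KT) is determined by exactly this class.
(D) B (= KTB) is determined by the class of reflexive and symmetric frames.

C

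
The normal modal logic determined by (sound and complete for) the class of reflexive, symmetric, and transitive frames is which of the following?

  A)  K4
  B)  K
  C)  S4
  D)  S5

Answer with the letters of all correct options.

(A) K4 is determined by the class of transitive frames.
(B) K is determined by the class of arbitrary frames.
(C) S4 is determined by the class of reflexive and transitive frames.
(D) S5 is determined by exactly this class.

D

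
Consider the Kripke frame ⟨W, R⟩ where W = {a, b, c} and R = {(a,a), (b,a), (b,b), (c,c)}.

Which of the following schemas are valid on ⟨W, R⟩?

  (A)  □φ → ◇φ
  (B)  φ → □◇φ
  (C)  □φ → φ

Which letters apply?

A, C

R is reflexive: each world relates to itself.
R is not symmetric: b R a but not a R b.
R is serial: every world has an R-successor.
(A) □φ → ◇φ (axiom D) characterises the serial frames. R is serial — valid.
(B) axiom B: valid iff R is symmetric. R is not symmetric — not valid.
(C) axiom T: valid iff R is reflexive. R is reflexive — valid.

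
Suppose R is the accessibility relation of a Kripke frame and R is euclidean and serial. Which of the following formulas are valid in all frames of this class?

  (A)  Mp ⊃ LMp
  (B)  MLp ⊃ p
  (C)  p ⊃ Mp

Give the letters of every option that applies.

A

(A) Mp ⊃ LMp is axiom 5, which corresponds to the euclidean property. Every such R is euclidean — valid.
(B) MLp ⊃ p is the dual of axiom B, which corresponds to symmetry. Such an R need not be symmetric — not valid.
(C) p ⊃ Mp is the dual of axiom T; it is valid on a frame exactly when R is reflexive. Such an R need not be reflexive, so not valid.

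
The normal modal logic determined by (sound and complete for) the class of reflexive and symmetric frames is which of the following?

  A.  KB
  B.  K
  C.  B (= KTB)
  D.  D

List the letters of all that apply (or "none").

C

(A) KB is determined by the class of symmetric frames.
(B) K is determined by the class of arbitrary frames.
(C) B (= KTB) is determined by exactly this class.
(D) D is determined by the class of serial frames.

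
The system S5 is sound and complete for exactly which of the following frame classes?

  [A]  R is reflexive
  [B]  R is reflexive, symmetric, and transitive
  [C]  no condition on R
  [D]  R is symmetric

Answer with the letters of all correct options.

(A) this class determines T (= KT), not S5.
(B) S5 is sound and complete for exactly this class.
(C) this class determines K, not S5.
(D) this class determines KB, not S5.

B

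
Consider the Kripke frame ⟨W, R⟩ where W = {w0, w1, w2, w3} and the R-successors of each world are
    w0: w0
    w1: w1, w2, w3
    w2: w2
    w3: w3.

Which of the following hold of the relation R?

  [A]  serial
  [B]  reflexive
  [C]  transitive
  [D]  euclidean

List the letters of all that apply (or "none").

A, B, C

(A) serial: every world has an R-successor.
(B) reflexive: each world relates to itself.
(C) transitive: R is closed under composition.
(D) not euclidean: w1 R w2 and w1 R w1 but not w2 R w1.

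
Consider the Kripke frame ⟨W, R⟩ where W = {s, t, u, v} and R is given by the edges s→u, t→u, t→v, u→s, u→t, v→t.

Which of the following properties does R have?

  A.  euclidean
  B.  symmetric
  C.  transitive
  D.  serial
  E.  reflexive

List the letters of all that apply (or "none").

B, D

(A) not euclidean: t R u and t R v but not u R v.
(B) symmetric: every R-edge is matched by its reverse.
(C) not transitive: s R u and u R s but not s R s.
(D) serial: every world has an R-successor.
(E) not reflexive: not s R s.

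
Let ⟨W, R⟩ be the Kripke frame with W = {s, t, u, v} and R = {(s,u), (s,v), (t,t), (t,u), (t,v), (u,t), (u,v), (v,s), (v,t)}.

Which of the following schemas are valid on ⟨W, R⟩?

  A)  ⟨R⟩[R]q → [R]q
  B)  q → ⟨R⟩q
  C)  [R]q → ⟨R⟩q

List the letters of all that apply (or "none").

C

R is not reflexive: not s R s.
R is not euclidean: s R v and s R u but not v R u.
R is serial: every world has an R-successor.
(A) the dual of axiom 5: valid iff R is euclidean. R is not euclidean — not valid.
(B) the dual of axiom T: valid iff R is reflexive. R is not reflexive — not valid.
(C) [R]q → ⟨R⟩q is axiom D, which corresponds to seriality. R is serial — valid.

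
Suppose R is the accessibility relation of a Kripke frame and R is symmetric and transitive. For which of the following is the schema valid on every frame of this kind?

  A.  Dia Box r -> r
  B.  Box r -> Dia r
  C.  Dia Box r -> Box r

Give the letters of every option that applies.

A, C

A symmetric transitive relation is euclidean (uRv and uRw give vRu by symmetry, then vRw by transitivity).
(A) Dia Box r -> r is the dual of axiom B; it is valid on a frame exactly when R is symmetric. Every such R is symmetric, so valid.
(B) Box r -> Dia r is axiom D; it is valid on a frame exactly when R is serial. Such an R need not be serial, so not valid.
(C) Dia Box r -> Box r is the dual of axiom 5; it is valid on a frame exactly when R is euclidean. Every such R is euclidean, so valid.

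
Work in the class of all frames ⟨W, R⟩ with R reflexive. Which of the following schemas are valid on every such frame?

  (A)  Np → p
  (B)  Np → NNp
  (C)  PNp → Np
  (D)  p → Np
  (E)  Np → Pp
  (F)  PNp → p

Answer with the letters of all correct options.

A reflexive relation is serial.
(A) Np → p (axiom T) characterises the reflexive frames. Every such R is reflexive — valid.
(B) Np → NNp is axiom 4, which corresponds to transitivity. Such an R need not be transitive — not valid.
(C) the dual of axiom 5: valid iff R is euclidean. Such an R need not be euclidean — not valid.
(D) p → Np is equivalent to ◇p→p; it holds exactly when R ⊆ identity. Such an R need not be a subset of the identity — not valid.
(E) Np → Pp is axiom D, which corresponds to seriality. Every such R is serial — valid.
(F) PNp → p is the dual of axiom B, which corresponds to symmetry. Such an R need not be symmetric — not valid.

A, E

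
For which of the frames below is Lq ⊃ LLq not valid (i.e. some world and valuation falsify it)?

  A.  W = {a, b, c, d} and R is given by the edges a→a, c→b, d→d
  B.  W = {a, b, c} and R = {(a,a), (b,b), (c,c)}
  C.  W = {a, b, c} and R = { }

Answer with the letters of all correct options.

The schema Lq ⊃ LLq is axiom 4; it is valid on a frame iff R is transitive.
(A) R is transitive (R is closed under composition), so the schema is valid here.
(B) R is transitive (R is closed under composition), so the schema is valid here.
(C) R is transitive (R is closed under composition), so the schema is valid here.

none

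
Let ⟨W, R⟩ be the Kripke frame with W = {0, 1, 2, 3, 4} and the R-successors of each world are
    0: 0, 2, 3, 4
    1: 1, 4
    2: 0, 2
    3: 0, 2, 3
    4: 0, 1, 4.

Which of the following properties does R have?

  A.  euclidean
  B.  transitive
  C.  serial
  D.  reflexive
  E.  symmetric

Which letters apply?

(A) not euclidean: 0 R 2 and 0 R 3 but not 2 R 3.
(B) not transitive: 0 R 4 and 4 R 1 but not 0 R 1.
(C) serial: every world has an R-successor.
(D) reflexive: each world relates to itself.
(E) not symmetric: 3 R 2 but not 2 R 3.

C, D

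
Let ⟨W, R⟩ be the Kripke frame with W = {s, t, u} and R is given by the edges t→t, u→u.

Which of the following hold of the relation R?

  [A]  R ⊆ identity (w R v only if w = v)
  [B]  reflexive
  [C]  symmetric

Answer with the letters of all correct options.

A, C

(A) ⊆ identity: every R-edge is a self-loop.
(B) not reflexive: not s R s.
(C) symmetric: every R-edge is matched by its reverse.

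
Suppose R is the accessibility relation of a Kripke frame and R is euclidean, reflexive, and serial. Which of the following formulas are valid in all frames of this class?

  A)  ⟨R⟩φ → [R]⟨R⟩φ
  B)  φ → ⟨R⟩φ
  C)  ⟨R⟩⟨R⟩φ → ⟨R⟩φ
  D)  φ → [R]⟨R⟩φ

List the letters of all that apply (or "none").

A relation that is euclidean, reflexive, and serial is also symmetric and transitive.
(A) ⟨R⟩φ → [R]⟨R⟩φ (axiom 5) characterises the euclidean frames. Every such R is euclidean — valid.
(B) φ → ⟨R⟩φ is the dual of axiom T; it is valid on a frame exactly when R is reflexive. Every such R is reflexive, so valid.
(C) ⟨R⟩⟨R⟩φ → ⟨R⟩φ (the dual of axiom 4) characterises the transitive frames. Every such R is transitive — valid.
(D) axiom B: valid iff R is symmetric. Every such R is symmetric — valid.

A, B, C, D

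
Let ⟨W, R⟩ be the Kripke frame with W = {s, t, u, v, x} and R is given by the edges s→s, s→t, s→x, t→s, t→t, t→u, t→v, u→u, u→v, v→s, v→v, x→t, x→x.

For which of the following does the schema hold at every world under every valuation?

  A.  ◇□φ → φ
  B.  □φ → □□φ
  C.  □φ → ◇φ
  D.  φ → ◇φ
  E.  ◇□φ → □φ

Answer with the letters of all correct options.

C, D

R is reflexive: each world relates to itself.
R is not symmetric: s R x but not x R s.
R is not transitive: s R t and t R u but not s R u.
R is not euclidean: s R t and s R x but not t R x.
R is serial: every world has an R-successor.
(A) ◇□φ → φ is the dual of axiom B; it is valid on a frame exactly when R is symmetric. R is not symmetric, so not valid.
(B) □φ → □□φ is axiom 4, which corresponds to transitivity. R is not transitive — not valid.
(C) □φ → ◇φ (axiom D) characterises the serial frames. R is serial — valid.
(D) the dual of axiom T: valid iff R is reflexive. R is reflexive — valid.
(E) ◇□φ → □φ is the dual of axiom 5, which corresponds to the euclidean property. R is not euclidean — not valid.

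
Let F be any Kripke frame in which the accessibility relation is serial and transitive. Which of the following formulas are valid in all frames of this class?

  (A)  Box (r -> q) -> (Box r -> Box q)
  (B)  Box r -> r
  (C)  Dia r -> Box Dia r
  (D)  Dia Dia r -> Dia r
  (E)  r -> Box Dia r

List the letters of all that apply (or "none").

A, D

(A) Box (r -> q) -> (Box r -> Box q) is axiom K, valid on every Kripke frame — valid.
(B) Box r -> r is axiom T, which corresponds to reflexivity. Such an R need not be reflexive — not valid.
(C) Dia r -> Box Dia r is axiom 5; it is valid on a frame exactly when R is euclidean. Such an R need not be euclidean, so not valid.
(D) Dia Dia r -> Dia r (the dual of axiom 4) characterises the transitive frames. Every such R is transitive — valid.
(E) r -> Box Dia r (axiom B) characterises the symmetric frames. Such an R need not be symmetric — not valid.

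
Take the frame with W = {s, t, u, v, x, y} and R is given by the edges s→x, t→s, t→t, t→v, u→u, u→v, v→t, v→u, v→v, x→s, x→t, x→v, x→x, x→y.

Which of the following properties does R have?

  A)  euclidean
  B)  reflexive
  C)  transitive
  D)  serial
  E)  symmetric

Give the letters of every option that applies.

(A) not euclidean: t R s and t R t but not s R t.
(B) not reflexive: not s R s.
(C) not transitive: s R x and x R s but not s R s.
(D) not serial: y has no R-successor.
(E) not symmetric: t R s but not s R t.

none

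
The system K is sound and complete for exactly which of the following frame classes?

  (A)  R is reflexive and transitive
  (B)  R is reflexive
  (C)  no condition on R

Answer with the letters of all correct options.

C

(A) this class determines S4, not K.
(B) this class determines T (= KT), not K.
(C) K is sound and complete for exactly this class.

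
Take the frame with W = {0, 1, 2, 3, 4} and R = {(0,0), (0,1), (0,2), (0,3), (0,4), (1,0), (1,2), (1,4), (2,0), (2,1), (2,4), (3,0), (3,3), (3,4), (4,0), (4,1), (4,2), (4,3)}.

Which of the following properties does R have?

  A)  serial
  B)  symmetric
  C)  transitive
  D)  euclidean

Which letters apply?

(A) serial: every world has an R-successor.
(B) symmetric: every R-edge is matched by its reverse.
(C) not transitive: 1 R 0 and 0 R 1 but not 1 R 1.
(D) not euclidean: 0 R 1 and 0 R 3 but not 1 R 3.

A, B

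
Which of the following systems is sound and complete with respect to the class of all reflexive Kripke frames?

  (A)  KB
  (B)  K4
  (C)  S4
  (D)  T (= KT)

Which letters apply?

D

(A) KB is determined by the class of symmetric frames.
(B) K4 is determined by the class of transitive frames.
(C) S4 is determined by the class of reflexive and transitive frames.
(D) T (= KT) is determined by exactly this class.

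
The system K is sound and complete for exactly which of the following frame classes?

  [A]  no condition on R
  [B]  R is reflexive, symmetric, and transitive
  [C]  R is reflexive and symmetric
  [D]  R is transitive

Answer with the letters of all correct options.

(A) K is sound and complete for exactly this class.
(B) this class determines S5, not K.
(C) this class determines B (= KTB), not K.
(D) this class determines K4, not K.

A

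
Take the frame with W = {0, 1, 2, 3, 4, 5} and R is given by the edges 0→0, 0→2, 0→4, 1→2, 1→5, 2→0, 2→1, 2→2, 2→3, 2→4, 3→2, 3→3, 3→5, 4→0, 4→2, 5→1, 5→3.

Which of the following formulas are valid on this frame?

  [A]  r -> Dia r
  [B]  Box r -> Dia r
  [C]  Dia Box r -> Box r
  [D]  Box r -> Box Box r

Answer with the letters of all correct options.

R is not reflexive: not 1 R 1.
R is not transitive: 0 R 2 and 2 R 1 but not 0 R 1.
R is not euclidean: 1 R 2 and 1 R 5 but not 2 R 5.
R is serial: every world has an R-successor.
(A) r -> Dia r is the dual of axiom T; it is valid on a frame exactly when R is reflexive. R is not reflexive, so not valid.
(B) Box r -> Dia r is axiom D; it is valid on a frame exactly when R is serial. R is serial, so valid.
(C) Dia Box r -> Box r is the dual of axiom 5; it is valid on a frame exactly when R is euclidean. R is not euclidean, so not valid.
(D) Box r -> Box Box r (axiom 4) characterises the transitive frames. R is not transitive — not valid.

B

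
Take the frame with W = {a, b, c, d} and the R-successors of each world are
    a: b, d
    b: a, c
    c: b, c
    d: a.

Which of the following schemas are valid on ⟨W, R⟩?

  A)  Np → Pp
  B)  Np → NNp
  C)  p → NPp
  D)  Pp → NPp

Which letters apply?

R is symmetric: every R-edge is matched by its reverse.
R is not transitive: a R b and b R a but not a R a.
R is not euclidean: a R b and a R d but not b R d.
R is serial: every world has an R-successor.
(A) Np → Pp is axiom D; it is valid on a frame exactly when R is serial. R is serial, so valid.
(B) axiom 4: valid iff R is transitive. R is not transitive — not valid.
(C) axiom B: valid iff R is symmetric. R is symmetric — valid.
(D) Pp → NPp is axiom 5; it is valid on a frame exactly when R is euclidean. R is not euclidean, so not valid.

A, C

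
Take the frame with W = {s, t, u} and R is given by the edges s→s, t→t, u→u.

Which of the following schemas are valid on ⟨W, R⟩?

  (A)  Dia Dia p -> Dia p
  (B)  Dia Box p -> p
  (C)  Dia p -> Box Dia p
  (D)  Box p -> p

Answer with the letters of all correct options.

A, B, C, D

R is reflexive: each world relates to itself.
R is symmetric: every R-edge is matched by its reverse.
R is transitive: R is closed under composition.
R is euclidean: any two R-successors of the same world are R-related.
(A) Dia Dia p -> Dia p is the dual of axiom 4, which corresponds to transitivity. R is transitive — valid.
(B) Dia Box p -> p is the dual of axiom B, which corresponds to symmetry. R is symmetric — valid.
(C) Dia p -> Box Dia p is axiom 5, which corresponds to the euclidean property. R is euclidean — valid.
(D) Box p -> p is axiom T; it is valid on a frame exactly when R is reflexive. R is reflexive, so valid.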